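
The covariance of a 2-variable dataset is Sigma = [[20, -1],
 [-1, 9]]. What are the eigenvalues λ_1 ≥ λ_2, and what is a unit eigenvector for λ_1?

Step 1 — characteristic polynomial of 2×2 Sigma:
  det(Sigma - λI) = λ² - trace · λ + det = 0.
  trace = 20 + 9 = 29, det = 20·9 - (-1)² = 179.
Step 2 — discriminant:
  Δ = trace² - 4·det = 841 - 716 = 125.
Step 3 — eigenvalues:
  λ = (trace ± √Δ)/2 = (29 ± 11.1803)/2,
  λ_1 = 20.0902,  λ_2 = 8.9098.

Step 4 — unit eigenvector for λ_1: solve (Sigma - λ_1 I)v = 0. First row:
  (20 - 20.0902)·v_x + (-1)·v_y = 0, i.e. (-0.0902)·v_x + (-1)·v_y = 0,
  so v ∝ (b, λ_1 - a) = (-1, 0.0902); multiply by -1 so the first entry is positive: u = (1, -0.0902).
  ||u|| = √((1)² + (-0.0902)²) = √(1.0081) ≈ 1.0041,
  v_1 = u/||u|| ≈ (0.996, -0.0898) (||v_1|| = 1).

λ_1 = 20.0902,  λ_2 = 8.9098;  v_1 ≈ (0.996, -0.0898)


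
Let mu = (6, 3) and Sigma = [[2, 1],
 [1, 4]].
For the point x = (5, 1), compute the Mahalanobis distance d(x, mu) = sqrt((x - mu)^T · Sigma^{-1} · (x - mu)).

Step 1 — centre the observation: (x - mu) = (-1, -2).

Step 2 — invert Sigma. det(Sigma) = 2·4 - (1)² = 7.
  Sigma^{-1} = (1/det) · [[d, -b], [-b, a]] = [[0.5714, -0.1429],
 [-0.1429, 0.2857]].

Step 3 — form the quadratic (x - mu)^T · Sigma^{-1} · (x - mu):
  Sigma^{-1} · (x - mu) = (-0.2857, -0.4286).
  (x - mu)^T · [Sigma^{-1} · (x - mu)] = (-1)·(-0.2857) + (-2)·(-0.4286) = 1.1429.

Step 4 — take square root: d = √(1.1429) ≈ 1.069.

d(x, mu) = √(1.1429) ≈ 1.069


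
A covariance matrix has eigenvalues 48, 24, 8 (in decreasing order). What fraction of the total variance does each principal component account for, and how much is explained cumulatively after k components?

Step 1 — total variance = trace(Sigma) = Σ λ_i = 48 + 24 + 8 = 80.

Step 2 — fraction explained by component i = λ_i / Σ λ:
  PC1: 48/80 = 0.6
  PC2: 24/80 = 0.3
  PC3: 8/80 = 0.1

Step 3 — cumulative fraction after k components = (λ_1 + ... + λ_k) / Σ λ:
  k = 1: 48/80 = 0.6
  k = 2: (48 + 24)/80 = 72/80 = 0.9
  k = 3: (48 + 24 + 8)/80 = 80/80 = 1

Summary (fraction, with percent):

explained: PC1 0.6 (60%), PC2 0.3 (30%), PC3 0.1 (10%);  cumulative: 0.6, 0.9, 1


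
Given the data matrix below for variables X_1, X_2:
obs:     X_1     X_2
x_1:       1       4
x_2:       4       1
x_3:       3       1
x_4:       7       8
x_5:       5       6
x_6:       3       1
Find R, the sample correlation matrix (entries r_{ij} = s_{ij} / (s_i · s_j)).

Step 1 — column means:
  mean(X_1) = (1 + 4 + 3 + 7 + 5 + 3) / 6 = 23/6 = 3.8333
  mean(X_2) = (4 + 1 + 1 + 8 + 6 + 1) / 6 = 21/6 = 3.5

Step 2 — sample variances and covariances s[i,j] = (1/(n-1)) · Σ_k (x_{k,i} - mean_i) · (x_{k,j} - mean_j), with n-1 = 5:
  s[X_1,X_1] = ((-2.8333)·(-2.8333) + (0.1667)·(0.1667) + (-0.8333)·(-0.8333) + (3.1667)·(3.1667) + (1.1667)·(1.1667) + (-0.8333)·(-0.8333)) / 5 = 20.8333/5 = 4.1667
  s[X_1,X_2] = ((-2.8333)·(0.5) + (0.1667)·(-2.5) + (-0.8333)·(-2.5) + (3.1667)·(4.5) + (1.1667)·(2.5) + (-0.8333)·(-2.5)) / 5 = 19.5/5 = 3.9
  s[X_2,X_2] = ((0.5)·(0.5) + (-2.5)·(-2.5) + (-2.5)·(-2.5) + (4.5)·(4.5) + (2.5)·(2.5) + (-2.5)·(-2.5)) / 5 = 45.5/5 = 9.1
  Sample standard deviations s_i = √(s[i,i]):
  s(X_1) = √(4.1667) = 2.0412
  s(X_2) = √(9.1) = 3.0166

Step 3 — r_{ij} = s_{ij} / (s_i · s_j):
  r[X_1,X_1] = 1 (diagonal).
  r[X_1,X_2] = 3.9 / (2.0412 · 3.0166) = 3.9 / 6.1577 = 0.6334
  r[X_2,X_2] = 1 (diagonal).

R is symmetric with unit diagonal. Assembling:

R = [[1, 0.6334],
 [0.6334, 1]]


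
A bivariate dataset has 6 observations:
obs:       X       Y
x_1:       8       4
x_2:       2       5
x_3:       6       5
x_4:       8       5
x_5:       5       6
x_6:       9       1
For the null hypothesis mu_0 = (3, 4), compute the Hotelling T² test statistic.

Step 1 — sample mean vector:
  mean(X) = (8 + 2 + 6 + 8 + 5 + 9) / 6 = 38/6 = 6.3333
  mean(Y) = (4 + 5 + 5 + 5 + 6 + 1) / 6 = 26/6 = 4.3333
  x̄ = (6.3333, 4.3333),  deviation x̄ - mu_0 = (6.3333, 4.3333) - (3, 4) = (3.3333, 0.3333).

Step 2 — sample covariance matrix, S[i,j] = (1/(n-1)) · Σ_k (x_{k,i} - mean_i) · (x_{k,j} - mean_j), divisor n-1 = 5:
  S[X,X] = ((1.6667)·(1.6667) + (-4.3333)·(-4.3333) + (-0.3333)·(-0.3333) + (1.6667)·(1.6667) + (-1.3333)·(-1.3333) + (2.6667)·(2.6667)) / 5 = 33.3333/5 = 6.6667
  S[X,Y] = ((1.6667)·(-0.3333) + (-4.3333)·(0.6667) + (-0.3333)·(0.6667) + (1.6667)·(0.6667) + (-1.3333)·(1.6667) + (2.6667)·(-3.3333)) / 5 = -13.6667/5 = -2.7333
  S[Y,Y] = ((-0.3333)·(-0.3333) + (0.6667)·(0.6667) + (0.6667)·(0.6667) + (0.6667)·(0.6667) + (1.6667)·(1.6667) + (-3.3333)·(-3.3333)) / 5 = 15.3333/5 = 3.0667
  S = [[6.6667, -2.7333],
 [-2.7333, 3.0667]].

Step 3 — invert S. det(S) = 6.6667·3.0667 - (-2.7333)² = 12.9733.
  S^{-1} = (1/det) · [[d, -b], [-b, a]] = [[0.2364, 0.2107],
 [0.2107, 0.5139]].

Step 4 — quadratic form (x̄ - mu_0)^T · S^{-1} · (x̄ - mu_0):
  S^{-1} · (x̄ - mu_0) = (0.8582, 0.8736),
  (x̄ - mu_0)^T · [...] = (3.3333)·(0.8582) + (0.3333)·(0.8736) = 3.1518.

Step 5 — scale by n: T² = 6 · 3.1518 = 18.9106.

T² ≈ 18.9106


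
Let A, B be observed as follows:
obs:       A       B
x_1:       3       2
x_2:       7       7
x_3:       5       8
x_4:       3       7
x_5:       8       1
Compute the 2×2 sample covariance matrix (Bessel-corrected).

Step 1 — column means:
  mean(A) = (3 + 7 + 5 + 3 + 8) / 5 = 26/5 = 5.2
  mean(B) = (2 + 7 + 8 + 7 + 1) / 5 = 25/5 = 5

Step 2 — sample covariance S[i,j] = (1/(n-1)) · Σ_k (x_{k,i} - mean_i) · (x_{k,j} - mean_j), with n-1 = 4.
  S[A,A] = ((-2.2)·(-2.2) + (1.8)·(1.8) + (-0.2)·(-0.2) + (-2.2)·(-2.2) + (2.8)·(2.8)) / 4 = 20.8/4 = 5.2
  S[A,B] = ((-2.2)·(-3) + (1.8)·(2) + (-0.2)·(3) + (-2.2)·(2) + (2.8)·(-4)) / 4 = -6/4 = -1.5
  S[B,B] = ((-3)·(-3) + (2)·(2) + (3)·(3) + (2)·(2) + (-4)·(-4)) / 4 = 42/4 = 10.5

S is symmetric (S[j,i] = S[i,j]). Assembling:

S = [[5.2, -1.5],
 [-1.5, 10.5]]


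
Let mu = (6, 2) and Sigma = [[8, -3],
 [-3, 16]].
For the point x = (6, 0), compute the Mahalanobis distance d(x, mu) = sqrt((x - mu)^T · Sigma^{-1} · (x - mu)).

Step 1 — centre the observation: (x - mu) = (0, -2).

Step 2 — invert Sigma. det(Sigma) = 8·16 - (-3)² = 119.
  Sigma^{-1} = (1/det) · [[d, -b], [-b, a]] = [[0.1345, 0.0252],
 [0.0252, 0.0672]].

Step 3 — form the quadratic (x - mu)^T · Sigma^{-1} · (x - mu):
  Sigma^{-1} · (x - mu) = (-0.0504, -0.1345).
  (x - mu)^T · [Sigma^{-1} · (x - mu)] = (0)·(-0.0504) + (-2)·(-0.1345) = 0.2689.

Step 4 — take square root: d = √(0.2689) ≈ 0.5186.

d(x, mu) = √(0.2689) ≈ 0.5186


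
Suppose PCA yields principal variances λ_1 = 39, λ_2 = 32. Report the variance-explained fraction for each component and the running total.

Step 1 — total variance = trace(Sigma) = Σ λ_i = 39 + 32 = 71.

Step 2 — fraction explained by component i = λ_i / Σ λ:
  PC1: 39/71 = 0.5493
  PC2: 32/71 = 0.4507

Step 3 — cumulative fraction after k components = (λ_1 + ... + λ_k) / Σ λ:
  k = 1: 39/71 = 0.5493
  k = 2: (39 + 32)/71 = 71/71 = 1

Summary (fraction, with percent):

explained: PC1 0.5493 (54.93%), PC2 0.4507 (45.07%);  cumulative: 0.5493, 1


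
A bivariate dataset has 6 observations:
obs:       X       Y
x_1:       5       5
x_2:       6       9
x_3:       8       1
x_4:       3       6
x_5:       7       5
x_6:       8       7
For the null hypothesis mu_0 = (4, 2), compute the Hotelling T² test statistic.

Step 1 — sample mean vector:
  mean(X) = (5 + 6 + 8 + 3 + 7 + 8) / 6 = 37/6 = 6.1667
  mean(Y) = (5 + 9 + 1 + 6 + 5 + 7) / 6 = 33/6 = 5.5
  x̄ = (6.1667, 5.5),  deviation x̄ - mu_0 = (6.1667, 5.5) - (4, 2) = (2.1667, 3.5).

Step 2 — sample covariance matrix, S[i,j] = (1/(n-1)) · Σ_k (x_{k,i} - mean_i) · (x_{k,j} - mean_j), divisor n-1 = 5:
  S[X,X] = ((-1.1667)·(-1.1667) + (-0.1667)·(-0.1667) + (1.8333)·(1.8333) + (-3.1667)·(-3.1667) + (0.8333)·(0.8333) + (1.8333)·(1.8333)) / 5 = 18.8333/5 = 3.7667
  S[X,Y] = ((-1.1667)·(-0.5) + (-0.1667)·(3.5) + (1.8333)·(-4.5) + (-3.1667)·(0.5) + (0.8333)·(-0.5) + (1.8333)·(1.5)) / 5 = -7.5/5 = -1.5
  S[Y,Y] = ((-0.5)·(-0.5) + (3.5)·(3.5) + (-4.5)·(-4.5) + (0.5)·(0.5) + (-0.5)·(-0.5) + (1.5)·(1.5)) / 5 = 35.5/5 = 7.1
  S = [[3.7667, -1.5],
 [-1.5, 7.1]].

Step 3 — invert S. det(S) = 3.7667·7.1 - (-1.5)² = 24.4933.
  S^{-1} = (1/det) · [[d, -b], [-b, a]] = [[0.2899, 0.0612],
 [0.0612, 0.1538]].

Step 4 — quadratic form (x̄ - mu_0)^T · S^{-1} · (x̄ - mu_0):
  S^{-1} · (x̄ - mu_0) = (0.8424, 0.6709),
  (x̄ - mu_0)^T · [...] = (2.1667)·(0.8424) + (3.5)·(0.6709) = 4.1735.

Step 5 — scale by n: T² = 6 · 4.1735 = 25.0408.

T² ≈ 25.0408


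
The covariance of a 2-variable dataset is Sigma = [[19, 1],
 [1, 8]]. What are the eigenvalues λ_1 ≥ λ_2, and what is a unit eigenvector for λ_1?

Step 1 — characteristic polynomial of 2×2 Sigma:
  det(Sigma - λI) = λ² - trace · λ + det = 0.
  trace = 19 + 8 = 27, det = 19·8 - (1)² = 151.
Step 2 — discriminant:
  Δ = trace² - 4·det = 729 - 604 = 125.
Step 3 — eigenvalues:
  λ = (trace ± √Δ)/2 = (27 ± 11.1803)/2,
  λ_1 = 19.0902,  λ_2 = 7.9098.

Step 4 — unit eigenvector for λ_1: solve (Sigma - λ_1 I)v = 0. First row:
  (19 - 19.0902)·v_x + (1)·v_y = 0, i.e. (-0.0902)·v_x + (1)·v_y = 0,
  so v ∝ (b, λ_1 - a) = (1, 0.0902) = u.
  ||u|| = √((1)² + (0.0902)²) = √(1.0081) ≈ 1.0041,
  v_1 = u/||u|| ≈ (0.996, 0.0898) (||v_1|| = 1).

λ_1 = 19.0902,  λ_2 = 7.9098;  v_1 ≈ (0.996, 0.0898)


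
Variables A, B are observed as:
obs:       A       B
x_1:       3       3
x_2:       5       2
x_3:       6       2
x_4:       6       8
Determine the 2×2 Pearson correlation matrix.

Step 1 — column means:
  mean(A) = (3 + 5 + 6 + 6) / 4 = 20/4 = 5
  mean(B) = (3 + 2 + 2 + 8) / 4 = 15/4 = 3.75

Step 2 — sample variances and covariances s[i,j] = (1/(n-1)) · Σ_k (x_{k,i} - mean_i) · (x_{k,j} - mean_j), with n-1 = 3:
  s[A,A] = ((-2)·(-2) + (0)·(0) + (1)·(1) + (1)·(1)) / 3 = 6/3 = 2
  s[A,B] = ((-2)·(-0.75) + (0)·(-1.75) + (1)·(-1.75) + (1)·(4.25)) / 3 = 4/3 = 1.3333
  s[B,B] = ((-0.75)·(-0.75) + (-1.75)·(-1.75) + (-1.75)·(-1.75) + (4.25)·(4.25)) / 3 = 24.75/3 = 8.25
  Sample standard deviations s_i = √(s[i,i]):
  s(A) = √(2) = 1.4142
  s(B) = √(8.25) = 2.8723

Step 3 — r_{ij} = s_{ij} / (s_i · s_j):
  r[A,A] = 1 (diagonal).
  r[A,B] = 1.3333 / (1.4142 · 2.8723) = 1.3333 / 4.062 = 0.3282
  r[B,B] = 1 (diagonal).

R is symmetric with unit diagonal. Assembling:

R = [[1, 0.3282],
 [0.3282, 1]]


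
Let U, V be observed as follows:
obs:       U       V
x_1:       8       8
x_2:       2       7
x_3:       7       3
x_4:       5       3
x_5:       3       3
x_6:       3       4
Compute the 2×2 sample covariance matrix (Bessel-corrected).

Step 1 — column means:
  mean(U) = (8 + 2 + 7 + 5 + 3 + 3) / 6 = 28/6 = 4.6667
  mean(V) = (8 + 7 + 3 + 3 + 3 + 4) / 6 = 28/6 = 4.6667

Step 2 — sample covariance S[i,j] = (1/(n-1)) · Σ_k (x_{k,i} - mean_i) · (x_{k,j} - mean_j), with n-1 = 5.
  S[U,U] = ((3.3333)·(3.3333) + (-2.6667)·(-2.6667) + (2.3333)·(2.3333) + (0.3333)·(0.3333) + (-1.6667)·(-1.6667) + (-1.6667)·(-1.6667)) / 5 = 29.3333/5 = 5.8667
  S[U,V] = ((3.3333)·(3.3333) + (-2.6667)·(2.3333) + (2.3333)·(-1.6667) + (0.3333)·(-1.6667) + (-1.6667)·(-1.6667) + (-1.6667)·(-0.6667)) / 5 = 4.3333/5 = 0.8667
  S[V,V] = ((3.3333)·(3.3333) + (2.3333)·(2.3333) + (-1.6667)·(-1.6667) + (-1.6667)·(-1.6667) + (-1.6667)·(-1.6667) + (-0.6667)·(-0.6667)) / 5 = 25.3333/5 = 5.0667

S is symmetric (S[j,i] = S[i,j]). Assembling:

S = [[5.8667, 0.8667],
 [0.8667, 5.0667]]


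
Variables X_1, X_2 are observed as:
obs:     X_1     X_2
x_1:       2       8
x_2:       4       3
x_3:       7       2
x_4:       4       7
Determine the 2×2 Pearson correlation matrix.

Step 1 — column means:
  mean(X_1) = (2 + 4 + 7 + 4) / 4 = 17/4 = 4.25
  mean(X_2) = (8 + 3 + 2 + 7) / 4 = 20/4 = 5

Step 2 — sample variances and covariances s[i,j] = (1/(n-1)) · Σ_k (x_{k,i} - mean_i) · (x_{k,j} - mean_j), with n-1 = 3:
  s[X_1,X_1] = ((-2.25)·(-2.25) + (-0.25)·(-0.25) + (2.75)·(2.75) + (-0.25)·(-0.25)) / 3 = 12.75/3 = 4.25
  s[X_1,X_2] = ((-2.25)·(3) + (-0.25)·(-2) + (2.75)·(-3) + (-0.25)·(2)) / 3 = -15/3 = -5
  s[X_2,X_2] = ((3)·(3) + (-2)·(-2) + (-3)·(-3) + (2)·(2)) / 3 = 26/3 = 8.6667
  Sample standard deviations s_i = √(s[i,i]):
  s(X_1) = √(4.25) = 2.0616
  s(X_2) = √(8.6667) = 2.9439

Step 3 — r_{ij} = s_{ij} / (s_i · s_j):
  r[X_1,X_1] = 1 (diagonal).
  r[X_1,X_2] = -5 / (2.0616 · 2.9439) = -5 / 6.069 = -0.8239
  r[X_2,X_2] = 1 (diagonal).

R is symmetric with unit diagonal. Assembling:

R = [[1, -0.8239],
 [-0.8239, 1]]


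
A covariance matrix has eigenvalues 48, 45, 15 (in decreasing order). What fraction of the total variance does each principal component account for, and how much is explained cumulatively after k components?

Step 1 — total variance = trace(Sigma) = Σ λ_i = 48 + 45 + 15 = 108.

Step 2 — fraction explained by component i = λ_i / Σ λ:
  PC1: 48/108 = 0.4444
  PC2: 45/108 = 0.4167
  PC3: 15/108 = 0.1389

Step 3 — cumulative fraction after k components = (λ_1 + ... + λ_k) / Σ λ:
  k = 1: 48/108 = 0.4444
  k = 2: (48 + 45)/108 = 93/108 = 0.8611
  k = 3: (48 + 45 + 15)/108 = 108/108 = 1

Summary (fraction, with percent):

explained: PC1 0.4444 (44.44%), PC2 0.4167 (41.67%), PC3 0.1389 (13.89%);  cumulative: 0.4444, 0.8611, 1


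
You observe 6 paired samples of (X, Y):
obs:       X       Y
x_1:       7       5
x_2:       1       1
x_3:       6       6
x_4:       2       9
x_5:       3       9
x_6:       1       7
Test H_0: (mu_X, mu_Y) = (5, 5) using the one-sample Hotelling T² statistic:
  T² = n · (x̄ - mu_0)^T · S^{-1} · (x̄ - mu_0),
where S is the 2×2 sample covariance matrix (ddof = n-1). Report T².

Step 1 — sample mean vector:
  mean(X) = (7 + 1 + 6 + 2 + 3 + 1) / 6 = 20/6 = 3.3333
  mean(Y) = (5 + 1 + 6 + 9 + 9 + 7) / 6 = 37/6 = 6.1667
  x̄ = (3.3333, 6.1667),  deviation x̄ - mu_0 = (3.3333, 6.1667) - (5, 5) = (-1.6667, 1.1667).

Step 2 — sample covariance matrix, S[i,j] = (1/(n-1)) · Σ_k (x_{k,i} - mean_i) · (x_{k,j} - mean_j), divisor n-1 = 5:
  S[X,X] = ((3.6667)·(3.6667) + (-2.3333)·(-2.3333) + (2.6667)·(2.6667) + (-1.3333)·(-1.3333) + (-0.3333)·(-0.3333) + (-2.3333)·(-2.3333)) / 5 = 33.3333/5 = 6.6667
  S[X,Y] = ((3.6667)·(-1.1667) + (-2.3333)·(-5.1667) + (2.6667)·(-0.1667) + (-1.3333)·(2.8333) + (-0.3333)·(2.8333) + (-2.3333)·(0.8333)) / 5 = 0.6667/5 = 0.1333
  S[Y,Y] = ((-1.1667)·(-1.1667) + (-5.1667)·(-5.1667) + (-0.1667)·(-0.1667) + (2.8333)·(2.8333) + (2.8333)·(2.8333) + (0.8333)·(0.8333)) / 5 = 44.8333/5 = 8.9667
  S = [[6.6667, 0.1333],
 [0.1333, 8.9667]].

Step 3 — invert S. det(S) = 6.6667·8.9667 - (0.1333)² = 59.76.
  S^{-1} = (1/det) · [[d, -b], [-b, a]] = [[0.15, -0.0022],
 [-0.0022, 0.1116]].

Step 4 — quadratic form (x̄ - mu_0)^T · S^{-1} · (x̄ - mu_0):
  S^{-1} · (x̄ - mu_0) = (-0.2527, 0.1339),
  (x̄ - mu_0)^T · [...] = (-1.6667)·(-0.2527) + (1.1667)·(0.1339) = 0.5773.

Step 5 — scale by n: T² = 6 · 0.5773 = 3.4639.

T² ≈ 3.4639


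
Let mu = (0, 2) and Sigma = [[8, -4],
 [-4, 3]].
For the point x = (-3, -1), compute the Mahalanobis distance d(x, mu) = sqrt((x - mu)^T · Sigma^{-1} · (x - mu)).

Step 1 — centre the observation: (x - mu) = (-3, -3).

Step 2 — invert Sigma. det(Sigma) = 8·3 - (-4)² = 8.
  Sigma^{-1} = (1/det) · [[d, -b], [-b, a]] = [[0.375, 0.5],
 [0.5, 1]].

Step 3 — form the quadratic (x - mu)^T · Sigma^{-1} · (x - mu):
  Sigma^{-1} · (x - mu) = (-2.625, -4.5).
  (x - mu)^T · [Sigma^{-1} · (x - mu)] = (-3)·(-2.625) + (-3)·(-4.5) = 21.375.

Step 4 — take square root: d = √(21.375) ≈ 4.6233.

d(x, mu) = √(21.375) ≈ 4.6233


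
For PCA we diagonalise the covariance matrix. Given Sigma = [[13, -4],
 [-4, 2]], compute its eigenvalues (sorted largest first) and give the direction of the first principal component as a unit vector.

Step 1 — characteristic polynomial of 2×2 Sigma:
  det(Sigma - λI) = λ² - trace · λ + det = 0.
  trace = 13 + 2 = 15, det = 13·2 - (-4)² = 10.
Step 2 — discriminant:
  Δ = trace² - 4·det = 225 - 40 = 185.
Step 3 — eigenvalues:
  λ = (trace ± √Δ)/2 = (15 ± 13.6015)/2,
  λ_1 = 14.3007,  λ_2 = 0.6993.

Step 4 — unit eigenvector for λ_1: solve (Sigma - λ_1 I)v = 0. First row:
  (13 - 14.3007)·v_x + (-4)·v_y = 0, i.e. (-1.3007)·v_x + (-4)·v_y = 0,
  so v ∝ (b, λ_1 - a) = (-4, 1.3007); multiply by -1 so the first entry is positive: u = (4, -1.3007).
  ||u|| = √((4)² + (-1.3007)²) = √(17.6919) ≈ 4.2062,
  v_1 = u/||u|| ≈ (0.951, -0.3092) (||v_1|| = 1).

λ_1 = 14.3007,  λ_2 = 0.6993;  v_1 ≈ (0.951, -0.3092)


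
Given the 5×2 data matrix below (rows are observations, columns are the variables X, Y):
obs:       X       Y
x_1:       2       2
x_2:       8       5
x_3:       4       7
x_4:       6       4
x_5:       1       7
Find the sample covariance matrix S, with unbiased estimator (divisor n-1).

Step 1 — column means:
  mean(X) = (2 + 8 + 4 + 6 + 1) / 5 = 21/5 = 4.2
  mean(Y) = (2 + 5 + 7 + 4 + 7) / 5 = 25/5 = 5

Step 2 — sample covariance S[i,j] = (1/(n-1)) · Σ_k (x_{k,i} - mean_i) · (x_{k,j} - mean_j), with n-1 = 4.
  S[X,X] = ((-2.2)·(-2.2) + (3.8)·(3.8) + (-0.2)·(-0.2) + (1.8)·(1.8) + (-3.2)·(-3.2)) / 4 = 32.8/4 = 8.2
  S[X,Y] = ((-2.2)·(-3) + (3.8)·(0) + (-0.2)·(2) + (1.8)·(-1) + (-3.2)·(2)) / 4 = -2/4 = -0.5
  S[Y,Y] = ((-3)·(-3) + (0)·(0) + (2)·(2) + (-1)·(-1) + (2)·(2)) / 4 = 18/4 = 4.5

S is symmetric (S[j,i] = S[i,j]). Assembling:

S = [[8.2, -0.5],
 [-0.5, 4.5]]


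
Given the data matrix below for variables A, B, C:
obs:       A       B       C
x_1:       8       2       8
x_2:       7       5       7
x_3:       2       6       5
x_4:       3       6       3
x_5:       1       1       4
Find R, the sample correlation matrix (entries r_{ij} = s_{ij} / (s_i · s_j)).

Step 1 — column means:
  mean(A) = (8 + 7 + 2 + 3 + 1) / 5 = 21/5 = 4.2
  mean(B) = (2 + 5 + 6 + 6 + 1) / 5 = 20/5 = 4
  mean(C) = (8 + 7 + 5 + 3 + 4) / 5 = 27/5 = 5.4

Step 2 — sample variances and covariances s[i,j] = (1/(n-1)) · Σ_k (x_{k,i} - mean_i) · (x_{k,j} - mean_j), with n-1 = 4:
  s[A,A] = ((3.8)·(3.8) + (2.8)·(2.8) + (-2.2)·(-2.2) + (-1.2)·(-1.2) + (-3.2)·(-3.2)) / 4 = 38.8/4 = 9.7
  s[A,B] = ((3.8)·(-2) + (2.8)·(1) + (-2.2)·(2) + (-1.2)·(2) + (-3.2)·(-3)) / 4 = -2/4 = -0.5
  s[A,C] = ((3.8)·(2.6) + (2.8)·(1.6) + (-2.2)·(-0.4) + (-1.2)·(-2.4) + (-3.2)·(-1.4)) / 4 = 22.6/4 = 5.65
  s[B,B] = ((-2)·(-2) + (1)·(1) + (2)·(2) + (2)·(2) + (-3)·(-3)) / 4 = 22/4 = 5.5
  s[B,C] = ((-2)·(2.6) + (1)·(1.6) + (2)·(-0.4) + (2)·(-2.4) + (-3)·(-1.4)) / 4 = -5/4 = -1.25
  s[C,C] = ((2.6)·(2.6) + (1.6)·(1.6) + (-0.4)·(-0.4) + (-2.4)·(-2.4) + (-1.4)·(-1.4)) / 4 = 17.2/4 = 4.3
  Sample standard deviations s_i = √(s[i,i]):
  s(A) = √(9.7) = 3.1145
  s(B) = √(5.5) = 2.3452
  s(C) = √(4.3) = 2.0736

Step 3 — r_{ij} = s_{ij} / (s_i · s_j):
  r[A,A] = 1 (diagonal).
  r[A,B] = -0.5 / (3.1145 · 2.3452) = -0.5 / 7.3041 = -0.0685
  r[A,C] = 5.65 / (3.1145 · 2.0736) = 5.65 / 6.4583 = 0.8748
  r[B,B] = 1 (diagonal).
  r[B,C] = -1.25 / (2.3452 · 2.0736) = -1.25 / 4.8631 = -0.257
  r[C,C] = 1 (diagonal).

R is symmetric with unit diagonal. Assembling:

R = [[1, -0.0685, 0.8748],
 [-0.0685, 1, -0.257],
 [0.8748, -0.257, 1]]


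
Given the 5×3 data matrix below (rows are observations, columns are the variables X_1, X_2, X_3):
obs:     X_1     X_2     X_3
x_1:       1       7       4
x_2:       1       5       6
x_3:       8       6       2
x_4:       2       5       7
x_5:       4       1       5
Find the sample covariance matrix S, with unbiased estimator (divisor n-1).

Step 1 — column means:
  mean(X_1) = (1 + 1 + 8 + 2 + 4) / 5 = 16/5 = 3.2
  mean(X_2) = (7 + 5 + 6 + 5 + 1) / 5 = 24/5 = 4.8
  mean(X_3) = (4 + 6 + 2 + 7 + 5) / 5 = 24/5 = 4.8

Step 2 — sample covariance S[i,j] = (1/(n-1)) · Σ_k (x_{k,i} - mean_i) · (x_{k,j} - mean_j), with n-1 = 4.
  S[X_1,X_1] = ((-2.2)·(-2.2) + (-2.2)·(-2.2) + (4.8)·(4.8) + (-1.2)·(-1.2) + (0.8)·(0.8)) / 4 = 34.8/4 = 8.7
  S[X_1,X_2] = ((-2.2)·(2.2) + (-2.2)·(0.2) + (4.8)·(1.2) + (-1.2)·(0.2) + (0.8)·(-3.8)) / 4 = -2.8/4 = -0.7
  S[X_1,X_3] = ((-2.2)·(-0.8) + (-2.2)·(1.2) + (4.8)·(-2.8) + (-1.2)·(2.2) + (0.8)·(0.2)) / 4 = -16.8/4 = -4.2
  S[X_2,X_2] = ((2.2)·(2.2) + (0.2)·(0.2) + (1.2)·(1.2) + (0.2)·(0.2) + (-3.8)·(-3.8)) / 4 = 20.8/4 = 5.2
  S[X_2,X_3] = ((2.2)·(-0.8) + (0.2)·(1.2) + (1.2)·(-2.8) + (0.2)·(2.2) + (-3.8)·(0.2)) / 4 = -5.2/4 = -1.3
  S[X_3,X_3] = ((-0.8)·(-0.8) + (1.2)·(1.2) + (-2.8)·(-2.8) + (2.2)·(2.2) + (0.2)·(0.2)) / 4 = 14.8/4 = 3.7

S is symmetric (S[j,i] = S[i,j]). Assembling:

S = [[8.7, -0.7, -4.2],
 [-0.7, 5.2, -1.3],
 [-4.2, -1.3, 3.7]]


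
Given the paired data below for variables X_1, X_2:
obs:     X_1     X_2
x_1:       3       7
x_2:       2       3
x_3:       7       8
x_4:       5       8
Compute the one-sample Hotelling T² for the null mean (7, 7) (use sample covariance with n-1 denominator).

Step 1 — sample mean vector:
  mean(X_1) = (3 + 2 + 7 + 5) / 4 = 17/4 = 4.25
  mean(X_2) = (7 + 3 + 8 + 8) / 4 = 26/4 = 6.5
  x̄ = (4.25, 6.5),  deviation x̄ - mu_0 = (4.25, 6.5) - (7, 7) = (-2.75, -0.5).

Step 2 — sample covariance matrix, S[i,j] = (1/(n-1)) · Σ_k (x_{k,i} - mean_i) · (x_{k,j} - mean_j), divisor n-1 = 3:
  S[X_1,X_1] = ((-1.25)·(-1.25) + (-2.25)·(-2.25) + (2.75)·(2.75) + (0.75)·(0.75)) / 3 = 14.75/3 = 4.9167
  S[X_1,X_2] = ((-1.25)·(0.5) + (-2.25)·(-3.5) + (2.75)·(1.5) + (0.75)·(1.5)) / 3 = 12.5/3 = 4.1667
  S[X_2,X_2] = ((0.5)·(0.5) + (-3.5)·(-3.5) + (1.5)·(1.5) + (1.5)·(1.5)) / 3 = 17/3 = 5.6667
  S = [[4.9167, 4.1667],
 [4.1667, 5.6667]].

Step 3 — invert S. det(S) = 4.9167·5.6667 - (4.1667)² = 10.5.
  S^{-1} = (1/det) · [[d, -b], [-b, a]] = [[0.5397, -0.3968],
 [-0.3968, 0.4683]].

Step 4 — quadratic form (x̄ - mu_0)^T · S^{-1} · (x̄ - mu_0):
  S^{-1} · (x̄ - mu_0) = (-1.2857, 0.8571),
  (x̄ - mu_0)^T · [...] = (-2.75)·(-1.2857) + (-0.5)·(0.8571) = 3.1071.

Step 5 — scale by n: T² = 4 · 3.1071 = 12.4286.

T² ≈ 12.4286


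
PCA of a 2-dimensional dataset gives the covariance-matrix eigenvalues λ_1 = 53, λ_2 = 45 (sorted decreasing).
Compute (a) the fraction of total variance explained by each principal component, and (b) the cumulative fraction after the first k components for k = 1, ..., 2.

Step 1 — total variance = trace(Sigma) = Σ λ_i = 53 + 45 = 98.

Step 2 — fraction explained by component i = λ_i / Σ λ:
  PC1: 53/98 = 0.5408
  PC2: 45/98 = 0.4592

Step 3 — cumulative fraction after k components = (λ_1 + ... + λ_k) / Σ λ:
  k = 1: 53/98 = 0.5408
  k = 2: (53 + 45)/98 = 98/98 = 1

Summary (fraction, with percent):

explained: PC1 0.5408 (54.08%), PC2 0.4592 (45.92%);  cumulative: 0.5408, 1


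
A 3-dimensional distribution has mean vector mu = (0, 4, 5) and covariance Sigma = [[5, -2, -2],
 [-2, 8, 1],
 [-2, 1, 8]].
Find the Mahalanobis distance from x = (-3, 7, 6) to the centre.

Step 1 — centre the observation: (x - mu) = (-3, 3, 1).

Step 2 — invert Sigma (cofactor / det for 3×3, or solve directly):
  Sigma^{-1} = [[0.2432, 0.0541, 0.0541],
 [0.0541, 0.139, -0.0039],
 [0.0541, -0.0039, 0.139]].

Step 3 — form the quadratic (x - mu)^T · Sigma^{-1} · (x - mu):
  Sigma^{-1} · (x - mu) = (-0.5135, 0.251, -0.0347).
  (x - mu)^T · [Sigma^{-1} · (x - mu)] = (-3)·(-0.5135) + (3)·(0.251) + (1)·(-0.0347) = 2.2587.

Step 4 — take square root: d = √(2.2587) ≈ 1.5029.

d(x, mu) = √(2.2587) ≈ 1.5029


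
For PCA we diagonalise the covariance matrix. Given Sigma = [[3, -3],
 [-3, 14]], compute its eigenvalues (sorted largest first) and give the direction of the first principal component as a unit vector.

Step 1 — characteristic polynomial of 2×2 Sigma:
  det(Sigma - λI) = λ² - trace · λ + det = 0.
  trace = 3 + 14 = 17, det = 3·14 - (-3)² = 33.
Step 2 — discriminant:
  Δ = trace² - 4·det = 289 - 132 = 157.
Step 3 — eigenvalues:
  λ = (trace ± √Δ)/2 = (17 ± 12.53)/2,
  λ_1 = 14.765,  λ_2 = 2.235.

Step 4 — unit eigenvector for λ_1: solve (Sigma - λ_1 I)v = 0. First row:
  (3 - 14.765)·v_x + (-3)·v_y = 0, i.e. (-11.765)·v_x + (-3)·v_y = 0,
  so v ∝ (b, λ_1 - a) = (-3, 11.765); multiply by -1 so the first entry is positive: u = (3, -11.765).
  ||u|| = √((3)² + (-11.765)²) = √(147.4148) ≈ 12.1414,
  v_1 = u/||u|| ≈ (0.2471, -0.969) (||v_1|| = 1).

λ_1 = 14.765,  λ_2 = 2.235;  v_1 ≈ (0.2471, -0.969)


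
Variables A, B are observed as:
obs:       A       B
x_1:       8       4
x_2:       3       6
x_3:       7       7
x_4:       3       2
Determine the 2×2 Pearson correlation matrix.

Step 1 — column means:
  mean(A) = (8 + 3 + 7 + 3) / 4 = 21/4 = 5.25
  mean(B) = (4 + 6 + 7 + 2) / 4 = 19/4 = 4.75

Step 2 — sample variances and covariances s[i,j] = (1/(n-1)) · Σ_k (x_{k,i} - mean_i) · (x_{k,j} - mean_j), with n-1 = 3:
  s[A,A] = ((2.75)·(2.75) + (-2.25)·(-2.25) + (1.75)·(1.75) + (-2.25)·(-2.25)) / 3 = 20.75/3 = 6.9167
  s[A,B] = ((2.75)·(-0.75) + (-2.25)·(1.25) + (1.75)·(2.25) + (-2.25)·(-2.75)) / 3 = 5.25/3 = 1.75
  s[B,B] = ((-0.75)·(-0.75) + (1.25)·(1.25) + (2.25)·(2.25) + (-2.75)·(-2.75)) / 3 = 14.75/3 = 4.9167
  Sample standard deviations s_i = √(s[i,i]):
  s(A) = √(6.9167) = 2.63
  s(B) = √(4.9167) = 2.2174

Step 3 — r_{ij} = s_{ij} / (s_i · s_j):
  r[A,A] = 1 (diagonal).
  r[A,B] = 1.75 / (2.63 · 2.2174) = 1.75 / 5.8315 = 0.3001
  r[B,B] = 1 (diagonal).

R is symmetric with unit diagonal. Assembling:

R = [[1, 0.3001],
 [0.3001, 1]]


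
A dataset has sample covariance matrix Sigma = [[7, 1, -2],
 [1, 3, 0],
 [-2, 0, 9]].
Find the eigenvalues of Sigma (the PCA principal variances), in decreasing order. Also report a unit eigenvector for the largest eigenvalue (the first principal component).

Step 1 — characteristic polynomial p(λ) = det(λI - Sigma) = λ³ - tr·λ² + c_1·λ - det, where tr = trace, c_1 = sum of the principal 2×2 minors, det = det(Sigma):
  tr = 7 + 3 + 9 = 19,
  c_1 = (7·3 - (1)²) + (7·9 - (-2)²) + (3·9 - (0)²) = 20 + 59 + 27 = 106,
  det = 7·(3·9 - (0)²) - (1)·((1)·9 - (0)·(-2)) + (-2)·((1)·(0) - 3·(-2)) = 7·(27) - (1)·(9) + (-2)·(6) = 168.
  So p(λ) = λ³ - 19λ² + 106λ - 168.
Step 2 — look for an integer root (rational root theorem: any rational root is an integer divisor of 168). Testing λ = 6:
  p(6) = 216 - 684 + 636 - 168 = 0  ✓
  Dividing out (λ - 6): p(λ) = (λ - 6)(λ² - 13λ + 28).
Step 3 — remaining eigenvalues from the quadratic λ² - 13λ + 28 = 0:
  Δ = 13² - 4·28 = 169 - 112 = 57,  λ = (13 ± √57)/2 = (13 ± 7.5498)/2 ≈ 10.2749 or 2.7251.
  Sorted: λ_1 = 10.2749,  λ_2 = 6,  λ_3 = 2.7251  (check: sum = 19 = tr ✓).

Step 4 — unit eigenvector for λ_1 ≈ 10.2749: v spans the null space of (Sigma - λ_1 I), whose rows are
  r_1 = (-3.2749, 1, -2),  r_2 = (1, -7.2749, 0),  r_3 = (-2, 0, -1.2749).
  v is orthogonal to every row, so take v ∝ r_1 × r_2 = ((1)·(0) - (-2)·(-7.2749), (-2)·(1) - (-3.2749)·(0), (-3.2749)·(-7.2749) - (1)·(1)) ≈ (-14.5498, -2, 22.8248).
  Rescale (multiply by -1 so the first nonzero entry is positive): u = (14.5498, 2, -22.8248).
  ||u|| = √((14.5498)² + (2)² + (-22.8248)²) = √(736.667) ≈ 27.1416,  v_1 = u/||u|| ≈ (0.5361, 0.0737, -0.841) (||v_1|| = 1).

λ_1 = 10.2749,  λ_2 = 6,  λ_3 = 2.7251;  v_1 ≈ (0.5361, 0.0737, -0.841)


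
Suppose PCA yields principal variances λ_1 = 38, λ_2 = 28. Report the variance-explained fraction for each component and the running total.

Step 1 — total variance = trace(Sigma) = Σ λ_i = 38 + 28 = 66.

Step 2 — fraction explained by component i = λ_i / Σ λ:
  PC1: 38/66 = 0.5758
  PC2: 28/66 = 0.4242

Step 3 — cumulative fraction after k components = (λ_1 + ... + λ_k) / Σ λ:
  k = 1: 38/66 = 0.5758
  k = 2: (38 + 28)/66 = 66/66 = 1

Summary (fraction, with percent):

explained: PC1 0.5758 (57.58%), PC2 0.4242 (42.42%);  cumulative: 0.5758, 1


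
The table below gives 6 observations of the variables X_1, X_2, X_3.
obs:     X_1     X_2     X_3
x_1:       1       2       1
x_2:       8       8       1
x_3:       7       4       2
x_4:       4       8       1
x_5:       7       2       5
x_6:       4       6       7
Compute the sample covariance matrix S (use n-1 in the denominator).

Step 1 — column means:
  mean(X_1) = (1 + 8 + 7 + 4 + 7 + 4) / 6 = 31/6 = 5.1667
  mean(X_2) = (2 + 8 + 4 + 8 + 2 + 6) / 6 = 30/6 = 5
  mean(X_3) = (1 + 1 + 2 + 1 + 5 + 7) / 6 = 17/6 = 2.8333

Step 2 — sample covariance S[i,j] = (1/(n-1)) · Σ_k (x_{k,i} - mean_i) · (x_{k,j} - mean_j), with n-1 = 5.
  S[X_1,X_1] = ((-4.1667)·(-4.1667) + (2.8333)·(2.8333) + (1.8333)·(1.8333) + (-1.1667)·(-1.1667) + (1.8333)·(1.8333) + (-1.1667)·(-1.1667)) / 5 = 34.8333/5 = 6.9667
  S[X_1,X_2] = ((-4.1667)·(-3) + (2.8333)·(3) + (1.8333)·(-1) + (-1.1667)·(3) + (1.8333)·(-3) + (-1.1667)·(1)) / 5 = 9/5 = 1.8
  S[X_1,X_3] = ((-4.1667)·(-1.8333) + (2.8333)·(-1.8333) + (1.8333)·(-0.8333) + (-1.1667)·(-1.8333) + (1.8333)·(2.1667) + (-1.1667)·(4.1667)) / 5 = 2.1667/5 = 0.4333
  S[X_2,X_2] = ((-3)·(-3) + (3)·(3) + (-1)·(-1) + (3)·(3) + (-3)·(-3) + (1)·(1)) / 5 = 38/5 = 7.6
  S[X_2,X_3] = ((-3)·(-1.8333) + (3)·(-1.8333) + (-1)·(-0.8333) + (3)·(-1.8333) + (-3)·(2.1667) + (1)·(4.1667)) / 5 = -7/5 = -1.4
  S[X_3,X_3] = ((-1.8333)·(-1.8333) + (-1.8333)·(-1.8333) + (-0.8333)·(-0.8333) + (-1.8333)·(-1.8333) + (2.1667)·(2.1667) + (4.1667)·(4.1667)) / 5 = 32.8333/5 = 6.5667

S is symmetric (S[j,i] = S[i,j]). Assembling:

S = [[6.9667, 1.8, 0.4333],
 [1.8, 7.6, -1.4],
 [0.4333, -1.4, 6.5667]]


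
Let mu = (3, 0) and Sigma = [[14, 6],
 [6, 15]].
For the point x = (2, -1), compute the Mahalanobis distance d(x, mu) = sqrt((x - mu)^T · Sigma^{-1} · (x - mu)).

Step 1 — centre the observation: (x - mu) = (-1, -1).

Step 2 — invert Sigma. det(Sigma) = 14·15 - (6)² = 174.
  Sigma^{-1} = (1/det) · [[d, -b], [-b, a]] = [[0.0862, -0.0345],
 [-0.0345, 0.0805]].

Step 3 — form the quadratic (x - mu)^T · Sigma^{-1} · (x - mu):
  Sigma^{-1} · (x - mu) = (-0.0517, -0.046).
  (x - mu)^T · [Sigma^{-1} · (x - mu)] = (-1)·(-0.0517) + (-1)·(-0.046) = 0.0977.

Step 4 — take square root: d = √(0.0977) ≈ 0.3126.

d(x, mu) = √(0.0977) ≈ 0.3126


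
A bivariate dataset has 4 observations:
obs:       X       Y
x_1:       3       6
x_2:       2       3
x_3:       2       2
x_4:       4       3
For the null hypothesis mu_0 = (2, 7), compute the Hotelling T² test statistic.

Step 1 — sample mean vector:
  mean(X) = (3 + 2 + 2 + 4) / 4 = 11/4 = 2.75
  mean(Y) = (6 + 3 + 2 + 3) / 4 = 14/4 = 3.5
  x̄ = (2.75, 3.5),  deviation x̄ - mu_0 = (2.75, 3.5) - (2, 7) = (0.75, -3.5).

Step 2 — sample covariance matrix, S[i,j] = (1/(n-1)) · Σ_k (x_{k,i} - mean_i) · (x_{k,j} - mean_j), divisor n-1 = 3:
  S[X,X] = ((0.25)·(0.25) + (-0.75)·(-0.75) + (-0.75)·(-0.75) + (1.25)·(1.25)) / 3 = 2.75/3 = 0.9167
  S[X,Y] = ((0.25)·(2.5) + (-0.75)·(-0.5) + (-0.75)·(-1.5) + (1.25)·(-0.5)) / 3 = 1.5/3 = 0.5
  S[Y,Y] = ((2.5)·(2.5) + (-0.5)·(-0.5) + (-1.5)·(-1.5) + (-0.5)·(-0.5)) / 3 = 9/3 = 3
  S = [[0.9167, 0.5],
 [0.5, 3]].

Step 3 — invert S. det(S) = 0.9167·3 - (0.5)² = 2.5.
  S^{-1} = (1/det) · [[d, -b], [-b, a]] = [[1.2, -0.2],
 [-0.2, 0.3667]].

Step 4 — quadratic form (x̄ - mu_0)^T · S^{-1} · (x̄ - mu_0):
  S^{-1} · (x̄ - mu_0) = (1.6, -1.4333),
  (x̄ - mu_0)^T · [...] = (0.75)·(1.6) + (-3.5)·(-1.4333) = 6.2167.

Step 5 — scale by n: T² = 4 · 6.2167 = 24.8667.

T² ≈ 24.8667


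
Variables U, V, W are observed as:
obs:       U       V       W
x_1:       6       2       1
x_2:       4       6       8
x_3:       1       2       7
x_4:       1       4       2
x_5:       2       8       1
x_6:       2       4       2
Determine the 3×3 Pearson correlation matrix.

Step 1 — column means:
  mean(U) = (6 + 4 + 1 + 1 + 2 + 2) / 6 = 16/6 = 2.6667
  mean(V) = (2 + 6 + 2 + 4 + 8 + 4) / 6 = 26/6 = 4.3333
  mean(W) = (1 + 8 + 7 + 2 + 1 + 2) / 6 = 21/6 = 3.5

Step 2 — sample variances and covariances s[i,j] = (1/(n-1)) · Σ_k (x_{k,i} - mean_i) · (x_{k,j} - mean_j), with n-1 = 5:
  s[U,U] = ((3.3333)·(3.3333) + (1.3333)·(1.3333) + (-1.6667)·(-1.6667) + (-1.6667)·(-1.6667) + (-0.6667)·(-0.6667) + (-0.6667)·(-0.6667)) / 5 = 19.3333/5 = 3.8667
  s[U,V] = ((3.3333)·(-2.3333) + (1.3333)·(1.6667) + (-1.6667)·(-2.3333) + (-1.6667)·(-0.3333) + (-0.6667)·(3.6667) + (-0.6667)·(-0.3333)) / 5 = -3.3333/5 = -0.6667
  s[U,W] = ((3.3333)·(-2.5) + (1.3333)·(4.5) + (-1.6667)·(3.5) + (-1.6667)·(-1.5) + (-0.6667)·(-2.5) + (-0.6667)·(-1.5)) / 5 = -3/5 = -0.6
  s[V,V] = ((-2.3333)·(-2.3333) + (1.6667)·(1.6667) + (-2.3333)·(-2.3333) + (-0.3333)·(-0.3333) + (3.6667)·(3.6667) + (-0.3333)·(-0.3333)) / 5 = 27.3333/5 = 5.4667
  s[V,W] = ((-2.3333)·(-2.5) + (1.6667)·(4.5) + (-2.3333)·(3.5) + (-0.3333)·(-1.5) + (3.6667)·(-2.5) + (-0.3333)·(-1.5)) / 5 = -3/5 = -0.6
  s[W,W] = ((-2.5)·(-2.5) + (4.5)·(4.5) + (3.5)·(3.5) + (-1.5)·(-1.5) + (-2.5)·(-2.5) + (-1.5)·(-1.5)) / 5 = 49.5/5 = 9.9
  Sample standard deviations s_i = √(s[i,i]):
  s(U) = √(3.8667) = 1.9664
  s(V) = √(5.4667) = 2.3381
  s(W) = √(9.9) = 3.1464

Step 3 — r_{ij} = s_{ij} / (s_i · s_j):
  r[U,U] = 1 (diagonal).
  r[U,V] = -0.6667 / (1.9664 · 2.3381) = -0.6667 / 4.5976 = -0.145
  r[U,W] = -0.6 / (1.9664 · 3.1464) = -0.6 / 6.1871 = -0.097
  r[V,V] = 1 (diagonal).
  r[V,W] = -0.6 / (2.3381 · 3.1464) = -0.6 / 7.3566 = -0.0816
  r[W,W] = 1 (diagonal).

R is symmetric with unit diagonal. Assembling:

R = [[1, -0.145, -0.097],
 [-0.145, 1, -0.0816],
 [-0.097, -0.0816, 1]]


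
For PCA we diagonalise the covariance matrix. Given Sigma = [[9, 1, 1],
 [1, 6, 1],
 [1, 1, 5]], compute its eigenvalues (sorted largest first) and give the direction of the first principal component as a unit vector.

Step 1 — characteristic polynomial p(λ) = det(λI - Sigma) = λ³ - tr·λ² + c_1·λ - det, where tr = trace, c_1 = sum of the principal 2×2 minors, det = det(Sigma):
  tr = 9 + 6 + 5 = 20,
  c_1 = (9·6 - (1)²) + (9·5 - (1)²) + (6·5 - (1)²) = 53 + 44 + 29 = 126,
  det = 9·(6·5 - (1)²) - (1)·((1)·5 - (1)·(1)) + (1)·((1)·(1) - 6·(1)) = 9·(29) - (1)·(4) + (1)·(-5) = 252.
  So p(λ) = λ³ - 20λ² + 126λ - 252.
Step 2 — look for an integer root (rational root theorem: any rational root is an integer divisor of 252). Testing λ = 6:
  p(6) = 216 - 720 + 756 - 252 = 0  ✓
  Dividing out (λ - 6): p(λ) = (λ - 6)(λ² - 14λ + 42).
Step 3 — remaining eigenvalues from the quadratic λ² - 14λ + 42 = 0:
  Δ = 14² - 4·42 = 196 - 168 = 28,  λ = (14 ± √28)/2 = (14 ± 5.2915)/2 ≈ 9.6458 or 4.3542.
  Sorted: λ_1 = 9.6458,  λ_2 = 6,  λ_3 = 4.3542  (check: sum = 20 = tr ✓).

Step 4 — unit eigenvector for λ_1 ≈ 9.6458: v spans the null space of (Sigma - λ_1 I), whose rows are
  r_1 = (-0.6458, 1, 1),  r_2 = (1, -3.6458, 1),  r_3 = (1, 1, -4.6458).
  v is orthogonal to every row, so take v ∝ r_1 × r_2 = ((1)·(1) - (1)·(-3.6458), (1)·(1) - (-0.6458)·(1), (-0.6458)·(-3.6458) - (1)·(1)) ≈ (4.6458, 1.6458, 1.3542).
  Let u = (4.6458, 1.6458, 1.3542).
  ||u|| = √((4.6458)² + (1.6458)² + (1.3542)²) = √(26.1255) ≈ 5.1113,  v_1 = u/||u|| ≈ (0.9089, 0.322, 0.265) (||v_1|| = 1).

λ_1 = 9.6458,  λ_2 = 6,  λ_3 = 4.3542;  v_1 ≈ (0.9089, 0.322, 0.265)


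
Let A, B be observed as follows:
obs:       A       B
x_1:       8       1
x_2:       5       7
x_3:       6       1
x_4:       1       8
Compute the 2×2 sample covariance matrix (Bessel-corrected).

Step 1 — column means:
  mean(A) = (8 + 5 + 6 + 1) / 4 = 20/4 = 5
  mean(B) = (1 + 7 + 1 + 8) / 4 = 17/4 = 4.25

Step 2 — sample covariance S[i,j] = (1/(n-1)) · Σ_k (x_{k,i} - mean_i) · (x_{k,j} - mean_j), with n-1 = 3.
  S[A,A] = ((3)·(3) + (0)·(0) + (1)·(1) + (-4)·(-4)) / 3 = 26/3 = 8.6667
  S[A,B] = ((3)·(-3.25) + (0)·(2.75) + (1)·(-3.25) + (-4)·(3.75)) / 3 = -28/3 = -9.3333
  S[B,B] = ((-3.25)·(-3.25) + (2.75)·(2.75) + (-3.25)·(-3.25) + (3.75)·(3.75)) / 3 = 42.75/3 = 14.25

S is symmetric (S[j,i] = S[i,j]). Assembling:

S = [[8.6667, -9.3333],
 [-9.3333, 14.25]]


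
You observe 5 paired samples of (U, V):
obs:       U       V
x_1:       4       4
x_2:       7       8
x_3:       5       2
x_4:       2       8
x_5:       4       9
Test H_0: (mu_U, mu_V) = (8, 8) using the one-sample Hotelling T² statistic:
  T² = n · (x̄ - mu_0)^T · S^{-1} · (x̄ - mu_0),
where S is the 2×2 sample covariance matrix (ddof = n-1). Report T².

Step 1 — sample mean vector:
  mean(U) = (4 + 7 + 5 + 2 + 4) / 5 = 22/5 = 4.4
  mean(V) = (4 + 8 + 2 + 8 + 9) / 5 = 31/5 = 6.2
  x̄ = (4.4, 6.2),  deviation x̄ - mu_0 = (4.4, 6.2) - (8, 8) = (-3.6, -1.8).

Step 2 — sample covariance matrix, S[i,j] = (1/(n-1)) · Σ_k (x_{k,i} - mean_i) · (x_{k,j} - mean_j), divisor n-1 = 4:
  S[U,U] = ((-0.4)·(-0.4) + (2.6)·(2.6) + (0.6)·(0.6) + (-2.4)·(-2.4) + (-0.4)·(-0.4)) / 4 = 13.2/4 = 3.3
  S[U,V] = ((-0.4)·(-2.2) + (2.6)·(1.8) + (0.6)·(-4.2) + (-2.4)·(1.8) + (-0.4)·(2.8)) / 4 = -2.4/4 = -0.6
  S[V,V] = ((-2.2)·(-2.2) + (1.8)·(1.8) + (-4.2)·(-4.2) + (1.8)·(1.8) + (2.8)·(2.8)) / 4 = 36.8/4 = 9.2
  S = [[3.3, -0.6],
 [-0.6, 9.2]].

Step 3 — invert S. det(S) = 3.3·9.2 - (-0.6)² = 30.
  S^{-1} = (1/det) · [[d, -b], [-b, a]] = [[0.3067, 0.02],
 [0.02, 0.11]].

Step 4 — quadratic form (x̄ - mu_0)^T · S^{-1} · (x̄ - mu_0):
  S^{-1} · (x̄ - mu_0) = (-1.14, -0.27),
  (x̄ - mu_0)^T · [...] = (-3.6)·(-1.14) + (-1.8)·(-0.27) = 4.59.

Step 5 — scale by n: T² = 5 · 4.59 = 22.95.

T² ≈ 22.95


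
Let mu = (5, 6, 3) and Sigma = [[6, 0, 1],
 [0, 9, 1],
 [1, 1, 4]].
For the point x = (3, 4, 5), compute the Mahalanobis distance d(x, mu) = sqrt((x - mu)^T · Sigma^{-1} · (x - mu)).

Step 1 — centre the observation: (x - mu) = (-2, -2, 2).

Step 2 — invert Sigma (cofactor / det for 3×3, or solve directly):
  Sigma^{-1} = [[0.1741, 0.005, -0.0448],
 [0.005, 0.1144, -0.0299],
 [-0.0448, -0.0299, 0.2687]].

Step 3 — form the quadratic (x - mu)^T · Sigma^{-1} · (x - mu):
  Sigma^{-1} · (x - mu) = (-0.4478, -0.2985, 0.6866).
  (x - mu)^T · [Sigma^{-1} · (x - mu)] = (-2)·(-0.4478) + (-2)·(-0.2985) + (2)·(0.6866) = 2.8657.

Step 4 — take square root: d = √(2.8657) ≈ 1.6928.

d(x, mu) = √(2.8657) ≈ 1.6928


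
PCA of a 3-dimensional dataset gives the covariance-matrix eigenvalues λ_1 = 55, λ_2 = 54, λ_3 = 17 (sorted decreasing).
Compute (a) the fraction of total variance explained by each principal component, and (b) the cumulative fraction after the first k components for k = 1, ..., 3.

Step 1 — total variance = trace(Sigma) = Σ λ_i = 55 + 54 + 17 = 126.

Step 2 — fraction explained by component i = λ_i / Σ λ:
  PC1: 55/126 = 0.4365
  PC2: 54/126 = 0.4286
  PC3: 17/126 = 0.1349

Step 3 — cumulative fraction after k components = (λ_1 + ... + λ_k) / Σ λ:
  k = 1: 55/126 = 0.4365
  k = 2: (55 + 54)/126 = 109/126 = 0.8651
  k = 3: (55 + 54 + 17)/126 = 126/126 = 1

Summary (fraction, with percent):

explained: PC1 0.4365 (43.65%), PC2 0.4286 (42.86%), PC3 0.1349 (13.49%);  cumulative: 0.4365, 0.8651, 1


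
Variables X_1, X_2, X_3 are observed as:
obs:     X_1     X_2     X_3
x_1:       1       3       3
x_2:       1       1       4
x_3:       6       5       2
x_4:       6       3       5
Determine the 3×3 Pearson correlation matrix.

Step 1 — column means:
  mean(X_1) = (1 + 1 + 6 + 6) / 4 = 14/4 = 3.5
  mean(X_2) = (3 + 1 + 5 + 3) / 4 = 12/4 = 3
  mean(X_3) = (3 + 4 + 2 + 5) / 4 = 14/4 = 3.5

Step 2 — sample variances and covariances s[i,j] = (1/(n-1)) · Σ_k (x_{k,i} - mean_i) · (x_{k,j} - mean_j), with n-1 = 3:
  s[X_1,X_1] = ((-2.5)·(-2.5) + (-2.5)·(-2.5) + (2.5)·(2.5) + (2.5)·(2.5)) / 3 = 25/3 = 8.3333
  s[X_1,X_2] = ((-2.5)·(0) + (-2.5)·(-2) + (2.5)·(2) + (2.5)·(0)) / 3 = 10/3 = 3.3333
  s[X_1,X_3] = ((-2.5)·(-0.5) + (-2.5)·(0.5) + (2.5)·(-1.5) + (2.5)·(1.5)) / 3 = 0/3 = 0
  s[X_2,X_2] = ((0)·(0) + (-2)·(-2) + (2)·(2) + (0)·(0)) / 3 = 8/3 = 2.6667
  s[X_2,X_3] = ((0)·(-0.5) + (-2)·(0.5) + (2)·(-1.5) + (0)·(1.5)) / 3 = -4/3 = -1.3333
  s[X_3,X_3] = ((-0.5)·(-0.5) + (0.5)·(0.5) + (-1.5)·(-1.5) + (1.5)·(1.5)) / 3 = 5/3 = 1.6667
  Sample standard deviations s_i = √(s[i,i]):
  s(X_1) = √(8.3333) = 2.8868
  s(X_2) = √(2.6667) = 1.633
  s(X_3) = √(1.6667) = 1.291

Step 3 — r_{ij} = s_{ij} / (s_i · s_j):
  r[X_1,X_1] = 1 (diagonal).
  r[X_1,X_2] = 3.3333 / (2.8868 · 1.633) = 3.3333 / 4.714 = 0.7071
  r[X_1,X_3] = 0 / (2.8868 · 1.291) = 0 / 3.7268 = 0
  r[X_2,X_2] = 1 (diagonal).
  r[X_2,X_3] = -1.3333 / (1.633 · 1.291) = -1.3333 / 2.1082 = -0.6325
  r[X_3,X_3] = 1 (diagonal).

R is symmetric with unit diagonal. Assembling:

R = [[1, 0.7071, 0],
 [0.7071, 1, -0.6325],
 [0, -0.6325, 1]]
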